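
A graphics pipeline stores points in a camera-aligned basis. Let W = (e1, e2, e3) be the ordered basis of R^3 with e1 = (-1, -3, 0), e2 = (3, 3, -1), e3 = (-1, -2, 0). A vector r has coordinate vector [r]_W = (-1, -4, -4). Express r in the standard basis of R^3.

By definition r = -e1 - 4e2 - 4e3.
Summing componentwise gives (-7, -1, 4).

(-7, -1, 4)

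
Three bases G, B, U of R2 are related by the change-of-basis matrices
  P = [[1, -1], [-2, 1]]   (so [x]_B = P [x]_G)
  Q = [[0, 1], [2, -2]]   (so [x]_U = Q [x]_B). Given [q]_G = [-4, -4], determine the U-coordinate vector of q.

[4, -8]

Composing the changes, [q]_U = Q P [q]_G.
Q P = [[-2, 1], [6, -4]]; applying this to [-4, -4] gives [4, -8].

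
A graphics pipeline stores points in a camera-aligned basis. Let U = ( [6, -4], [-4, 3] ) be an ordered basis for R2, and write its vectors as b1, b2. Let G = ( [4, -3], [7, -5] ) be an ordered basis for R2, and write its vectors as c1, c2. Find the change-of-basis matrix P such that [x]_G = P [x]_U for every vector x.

[[-2, -1], [2, 0]]

Column j of P is [bj]_G, since P maps U-coordinates to G-coordinates.
Expressing b1 in G: b1 = -2c1 + 2c2, so column 1 of P is [-2, 2].
Doing the same for each bj gives P = [[-2, -1], [2, 0]].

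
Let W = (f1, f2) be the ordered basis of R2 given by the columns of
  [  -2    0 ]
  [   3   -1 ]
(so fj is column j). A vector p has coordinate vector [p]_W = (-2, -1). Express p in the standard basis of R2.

p = M [p]_W, where M has columns f1, f2.
Carrying out the matrix-vector product, p = (4, -5).

(4, -5)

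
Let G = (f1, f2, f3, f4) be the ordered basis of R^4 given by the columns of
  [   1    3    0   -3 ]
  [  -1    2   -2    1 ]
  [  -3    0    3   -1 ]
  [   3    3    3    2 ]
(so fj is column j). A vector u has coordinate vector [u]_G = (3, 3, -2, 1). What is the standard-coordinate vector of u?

(9, 8, -16, 14)

By definition u = 3f1 + 3f2 - 2f3 + f4.
Summing componentwise gives (9, 8, -16, 14).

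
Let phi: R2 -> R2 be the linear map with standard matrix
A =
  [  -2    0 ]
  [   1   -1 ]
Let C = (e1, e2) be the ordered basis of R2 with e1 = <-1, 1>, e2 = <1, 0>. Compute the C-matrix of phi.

The j-th column of [phi]_C is [phi(ej)]_C.
phi(e1) = A e1 = <2, -2> = -2e1 + 0·e2, so column 1 is <-2, 0>.
Repeating for e2 and assembling the columns gives [[-2, 1], [0, -1]].

[[-2, 1], [0, -1]]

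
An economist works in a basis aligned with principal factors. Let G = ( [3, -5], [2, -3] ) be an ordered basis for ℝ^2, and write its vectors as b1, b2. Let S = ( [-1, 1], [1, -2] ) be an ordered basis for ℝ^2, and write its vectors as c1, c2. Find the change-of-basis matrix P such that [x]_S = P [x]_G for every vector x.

Take x = bj: its G-coordinates are the j-th standard unit vector, so P e_j — column j of P — equals [bj]_S.
b1 = -c1 + 2c2, giving column 1 = [-1, 2]; repeating for each j gives P = [[-1, -1], [2, 1]].

[[-1, -1], [2, 1]]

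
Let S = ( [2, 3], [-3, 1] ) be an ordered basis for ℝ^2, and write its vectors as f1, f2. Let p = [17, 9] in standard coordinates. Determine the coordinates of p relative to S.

Write p = c_1 f1 + c_2 f2 and solve for the c_i.
System: 2c_1 - 3c_2 = 17, 3c_1 + c_2 = 9; solving gives c_1 = 4, c_2 = -3.
Check: 4f1 - 3f2 = [17, 9].

[4, -3]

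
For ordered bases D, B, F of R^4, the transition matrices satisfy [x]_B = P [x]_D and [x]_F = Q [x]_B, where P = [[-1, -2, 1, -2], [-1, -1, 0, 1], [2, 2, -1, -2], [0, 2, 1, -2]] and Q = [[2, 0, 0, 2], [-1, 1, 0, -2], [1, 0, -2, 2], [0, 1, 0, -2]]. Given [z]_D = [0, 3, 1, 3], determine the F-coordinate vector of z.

[-20, 9, -7, -2]

Composing the changes, [z]_F = Q P [z]_D.
Q P = [[-2, 0, 4, -8], [0, -3, -3, 7], [-5, -2, 5, -2], [-1, -5, -2, 5]]; applying this to [0, 3, 1, 3] gives [-20, 9, -7, -2].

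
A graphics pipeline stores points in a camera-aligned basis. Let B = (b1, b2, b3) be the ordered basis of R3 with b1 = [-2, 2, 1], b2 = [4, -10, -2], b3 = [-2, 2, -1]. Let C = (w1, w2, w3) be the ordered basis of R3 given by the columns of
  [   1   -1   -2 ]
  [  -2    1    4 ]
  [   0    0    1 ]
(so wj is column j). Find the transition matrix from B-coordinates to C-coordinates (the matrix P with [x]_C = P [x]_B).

Let M have columns bj and N have columns wj. Then for every x, N [x]_C = x = M [x]_B, so P = N^(-1) M.
Since det N = -1, N^(-1) has integer entries; multiplying gives P = [[2, 2, -2], [2, 2, 2], [1, -2, -1]].

[[2, 2, -2], [2, 2, 2], [1, -2, -1]]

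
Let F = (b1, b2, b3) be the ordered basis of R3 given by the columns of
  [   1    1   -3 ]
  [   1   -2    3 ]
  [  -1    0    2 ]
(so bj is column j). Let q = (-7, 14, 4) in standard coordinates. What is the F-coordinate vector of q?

Write q = c_1 b1 + ... + c_3 b3 and solve for the c_i.
Solving this 3x3 system gives c = (4, 1, 4).
Check: 4b1 + b2 + 4b3 = (-7, 14, 4).

(4, 1, 4)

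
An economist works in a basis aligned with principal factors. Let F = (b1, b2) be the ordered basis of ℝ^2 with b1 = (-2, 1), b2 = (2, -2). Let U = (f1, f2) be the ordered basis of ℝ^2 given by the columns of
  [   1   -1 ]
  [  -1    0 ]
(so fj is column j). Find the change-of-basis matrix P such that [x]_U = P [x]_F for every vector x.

[[-1, 2], [1, 0]]

Let M have columns bj and N have columns fj. Then for every x, N [x]_U = x = M [x]_F, so P = N^(-1) M.
Since det N = -1, N^(-1) has integer entries; multiplying gives P = [[-1, 2], [1, 0]].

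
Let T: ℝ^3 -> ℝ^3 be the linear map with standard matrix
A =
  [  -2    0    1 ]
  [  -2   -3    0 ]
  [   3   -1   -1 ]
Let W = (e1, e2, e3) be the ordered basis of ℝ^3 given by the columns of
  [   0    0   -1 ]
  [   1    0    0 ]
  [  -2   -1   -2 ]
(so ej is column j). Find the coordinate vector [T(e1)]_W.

[-3, 1, 2]

Column 1 of [T]_W is the W-coordinate vector of T(e1).
In standard coordinates T(e1) = A e1 = [-2, -3, 1].
Converting to W: [-2, -3, 1] = -3e1 + e2 + 2e3, so the coordinate vector is [-3, 1, 2].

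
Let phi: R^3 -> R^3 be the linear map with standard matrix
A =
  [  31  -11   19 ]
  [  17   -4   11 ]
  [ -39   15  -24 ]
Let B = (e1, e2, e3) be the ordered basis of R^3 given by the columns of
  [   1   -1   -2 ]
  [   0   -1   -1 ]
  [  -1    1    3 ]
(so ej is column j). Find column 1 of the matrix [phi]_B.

Column 1 of [phi]_B is the B-coordinate vector of phi(e1).
In standard coordinates phi(e1) = A e1 = [12, 6, -15].
Converting to B: [12, 6, -15] = 3e1 - 3e2 - 3e3, so the coordinate vector is [3, -3, -3].

[3, -3, -3]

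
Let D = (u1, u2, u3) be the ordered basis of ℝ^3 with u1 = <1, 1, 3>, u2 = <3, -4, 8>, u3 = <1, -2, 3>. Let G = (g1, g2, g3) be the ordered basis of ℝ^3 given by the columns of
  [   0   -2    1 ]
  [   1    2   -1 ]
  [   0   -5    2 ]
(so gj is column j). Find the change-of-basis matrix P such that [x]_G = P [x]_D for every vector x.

Let M have columns uj and N have columns gj. Then for every x, N [x]_G = x = M [x]_D, so P = N^(-1) M.
Since det N = -1, N^(-1) has integer entries; multiplying gives P = [[2, -1, -1], [-1, -2, -1], [-1, -1, -1]].

[[2, -1, -1], [-1, -2, -1], [-1, -1, -1]]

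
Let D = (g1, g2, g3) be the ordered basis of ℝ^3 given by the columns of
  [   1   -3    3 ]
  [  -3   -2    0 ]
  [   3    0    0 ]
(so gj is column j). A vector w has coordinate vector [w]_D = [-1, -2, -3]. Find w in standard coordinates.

w = M [w]_D, where M has columns g1, ..., g3.
Carrying out the matrix-vector product, w = [-4, 7, -3].

[-4, 7, -3]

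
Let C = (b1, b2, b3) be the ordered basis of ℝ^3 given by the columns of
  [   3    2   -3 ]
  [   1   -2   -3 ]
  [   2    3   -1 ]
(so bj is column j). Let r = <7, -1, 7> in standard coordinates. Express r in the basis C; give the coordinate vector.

Write r = c_1 b1 + ... + c_3 b3 and solve for the c_i.
Gaussian elimination on [M | r] yields c = (0, 2, -1).
Check: 0·b1 + 2b2 - b3 = <7, -1, 7>.

<0, 2, -1>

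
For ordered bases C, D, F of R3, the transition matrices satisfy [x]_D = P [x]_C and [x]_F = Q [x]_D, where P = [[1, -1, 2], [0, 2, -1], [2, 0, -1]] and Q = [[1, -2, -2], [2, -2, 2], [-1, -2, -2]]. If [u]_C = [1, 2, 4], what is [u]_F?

First [u]_D = P [u]_C = [7, 0, -2].
Then [u]_F = Q [u]_D = [11, 10, -3].

[11, 10, -3]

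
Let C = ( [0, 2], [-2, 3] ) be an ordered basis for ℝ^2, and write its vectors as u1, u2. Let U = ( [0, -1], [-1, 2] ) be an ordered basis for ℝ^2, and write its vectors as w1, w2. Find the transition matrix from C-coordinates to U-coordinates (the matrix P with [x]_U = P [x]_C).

[[-2, 1], [0, 2]]

Column j of P is [uj]_U, since P maps C-coordinates to U-coordinates.
Expressing u1 in U: u1 = -2w1 + 0·w2, so column 1 of P is [-2, 0].
Doing the same for each uj gives P = [[-2, 1], [0, 2]].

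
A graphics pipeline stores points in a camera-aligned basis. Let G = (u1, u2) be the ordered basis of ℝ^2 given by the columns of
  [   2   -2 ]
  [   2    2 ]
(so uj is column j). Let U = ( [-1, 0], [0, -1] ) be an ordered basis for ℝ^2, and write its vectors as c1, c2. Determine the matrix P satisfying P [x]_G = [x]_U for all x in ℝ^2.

[[-2, 2], [-2, -2]]

Take x = uj: its G-coordinates are the j-th standard unit vector, so P e_j — column j of P — equals [uj]_U.
u1 = -2c1 - 2c2, giving column 1 = [-2, -2]; repeating for each j gives P = [[-2, 2], [-2, -2]].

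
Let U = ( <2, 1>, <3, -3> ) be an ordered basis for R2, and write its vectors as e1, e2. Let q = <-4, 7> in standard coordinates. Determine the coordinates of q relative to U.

<1, -2>

We seek scalars with c_1 e1 + c_2 e2 = q; equivalently solve M c = q where the columns of M are e1, e2.
System: 2c_1 + 3c_2 = -4, c_1 - 3c_2 = 7; solving gives c_1 = 1, c_2 = -2.
Check: e1 - 2e2 = <-4, 7>.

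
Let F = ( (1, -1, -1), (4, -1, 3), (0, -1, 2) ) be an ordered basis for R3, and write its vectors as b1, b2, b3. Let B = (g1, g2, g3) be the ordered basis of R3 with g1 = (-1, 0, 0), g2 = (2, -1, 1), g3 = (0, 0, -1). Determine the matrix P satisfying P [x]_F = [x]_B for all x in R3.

Take x = bj: its F-coordinates are the j-th standard unit vector, so P e_j — column j of P — equals [bj]_B.
b1 = g1 + g2 + 2g3, giving column 1 = (1, 1, 2); repeating for each j gives P = [[1, -2, 2], [1, 1, 1], [2, -2, -1]].

[[1, -2, 2], [1, 1, 1], [2, -2, -1]]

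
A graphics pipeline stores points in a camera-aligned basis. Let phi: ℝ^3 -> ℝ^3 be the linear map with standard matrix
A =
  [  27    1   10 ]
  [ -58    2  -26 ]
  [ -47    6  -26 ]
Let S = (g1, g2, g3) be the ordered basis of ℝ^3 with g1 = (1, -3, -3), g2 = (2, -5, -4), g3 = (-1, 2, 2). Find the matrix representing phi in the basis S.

Let P have columns g1, ..., g3. Then [phi]_S = P^(-1) A P.
Here det P = 1, so P^(-1) is integer; computing A P first and then P^(-1)(A P) gives [[-1, 2, 3], [-1, 2, -3], [3, -3, 2]].

[[-1, 2, 3], [-1, 2, -3], [3, -3, 2]]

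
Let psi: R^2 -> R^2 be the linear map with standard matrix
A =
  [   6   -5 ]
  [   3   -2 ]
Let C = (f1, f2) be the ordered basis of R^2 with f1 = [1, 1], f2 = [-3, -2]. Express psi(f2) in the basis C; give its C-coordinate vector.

Compute psi(f2) = A f2 = [-8, -5] in standard coordinates.
Then write this in C-coordinates: solve for y in y_1 f1 + y_2 f2 = [-8, -5].
This gives y = [1, 3], which is column 2 of [psi]_C.

[1, 3]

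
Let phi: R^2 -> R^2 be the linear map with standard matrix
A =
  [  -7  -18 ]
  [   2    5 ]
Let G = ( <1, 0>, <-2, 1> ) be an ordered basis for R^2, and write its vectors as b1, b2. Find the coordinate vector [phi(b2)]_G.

<-2, 1>

Column 2 of [phi]_G is the G-coordinate vector of phi(b2).
In standard coordinates phi(b2) = A b2 = <-4, 1>.
Converting to G: <-4, 1> = -2b1 + b2, so the coordinate vector is <-2, 1>.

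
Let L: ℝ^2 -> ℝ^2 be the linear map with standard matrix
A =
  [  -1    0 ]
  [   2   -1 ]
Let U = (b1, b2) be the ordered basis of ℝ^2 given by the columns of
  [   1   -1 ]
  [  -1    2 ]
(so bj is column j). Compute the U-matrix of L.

The j-th column of [L]_U is [L(bj)]_U.
L(b1) = A b1 = [-1, 3] = b1 + 2b2, so column 1 is [1, 2].
Repeating for b2 and assembling the columns gives [[1, -2], [2, -3]].

[[1, -2], [2, -3]]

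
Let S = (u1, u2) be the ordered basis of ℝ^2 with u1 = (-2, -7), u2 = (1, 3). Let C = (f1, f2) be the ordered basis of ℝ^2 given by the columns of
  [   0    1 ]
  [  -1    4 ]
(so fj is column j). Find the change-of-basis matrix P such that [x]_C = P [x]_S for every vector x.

Column j of P is [uj]_C, since P maps S-coordinates to C-coordinates.
Expressing u1 in C: u1 = -f1 - 2f2, so column 1 of P is (-1, -2).
Doing the same for each uj gives P = [[-1, 1], [-2, 1]].

[[-1, 1], [-2, 1]]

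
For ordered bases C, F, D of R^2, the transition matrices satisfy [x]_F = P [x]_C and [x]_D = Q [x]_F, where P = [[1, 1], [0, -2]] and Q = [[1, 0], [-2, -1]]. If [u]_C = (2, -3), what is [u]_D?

(-1, -4)

Composing the changes, [u]_D = Q P [u]_C.
Q P = [[1, 1], [-2, 0]]; applying this to (2, -3) gives (-1, -4).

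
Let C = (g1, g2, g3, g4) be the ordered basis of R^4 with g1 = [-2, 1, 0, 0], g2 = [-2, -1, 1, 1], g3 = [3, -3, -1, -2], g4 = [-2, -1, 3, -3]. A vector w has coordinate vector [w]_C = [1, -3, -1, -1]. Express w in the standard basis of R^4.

The coordinates say w = g1 - 3g2 - g3 - g4; adding the scaled basis vectors gives [3, 8, -5, 2].

[3, 8, -5, 2]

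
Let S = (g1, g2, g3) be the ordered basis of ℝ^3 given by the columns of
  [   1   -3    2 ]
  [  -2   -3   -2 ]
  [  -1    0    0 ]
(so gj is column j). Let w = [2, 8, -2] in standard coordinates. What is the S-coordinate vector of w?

[2, -2, -3]

We seek scalars with c_1 g1 + ... + c_3 g3 = w; equivalently solve M c = w where the columns of M are g1, ..., g3.
Gaussian elimination on [M | w] yields c = (2, -2, -3).
Check: 2g1 - 2g2 - 3g3 = [2, 8, -2].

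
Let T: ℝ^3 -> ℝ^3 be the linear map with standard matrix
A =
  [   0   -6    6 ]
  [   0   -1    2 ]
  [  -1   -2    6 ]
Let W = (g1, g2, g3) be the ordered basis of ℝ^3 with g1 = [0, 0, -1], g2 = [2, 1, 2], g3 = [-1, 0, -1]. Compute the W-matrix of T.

With P the matrix whose columns are g1, ..., g3, [T]_W = P^(-1) A P.
Column by column: T(g1) = A g1 = [-6, -2, -6]; its W-coordinates [0, -2, 2] give column 1.
Continuing for each basis vector yields [T]_W = [[0, -2, -1], [-2, 3, -2], [2, 0, 2]].

[[0, -2, -1], [-2, 3, -2], [2, 0, 2]]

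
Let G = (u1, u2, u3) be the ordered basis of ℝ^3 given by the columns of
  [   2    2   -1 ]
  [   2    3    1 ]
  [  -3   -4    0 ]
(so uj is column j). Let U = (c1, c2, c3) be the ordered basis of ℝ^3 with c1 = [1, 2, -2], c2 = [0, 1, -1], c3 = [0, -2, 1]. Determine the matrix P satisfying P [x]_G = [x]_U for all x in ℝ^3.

[[2, 2, -1], [0, 1, 1], [1, 1, -1]]

Column j of P is [uj]_U, since P maps G-coordinates to U-coordinates.
Expressing u1 in U: u1 = 2c1 + 0·c2 + c3, so column 1 of P is [2, 0, 1].
Doing the same for each uj gives P = [[2, 2, -1], [0, 1, 1], [1, 1, -1]].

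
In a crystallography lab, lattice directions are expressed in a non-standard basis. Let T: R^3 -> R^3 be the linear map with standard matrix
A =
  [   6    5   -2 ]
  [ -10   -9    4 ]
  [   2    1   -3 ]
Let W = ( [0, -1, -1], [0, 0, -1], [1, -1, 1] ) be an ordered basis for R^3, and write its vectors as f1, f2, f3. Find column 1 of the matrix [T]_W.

Column 1 of [T]_W is the W-coordinate vector of T(f1).
In standard coordinates T(f1) = A f1 = [-3, 5, 2].
Converting to W: [-3, 5, 2] = -2f1 - 3f2 - 3f3, so the coordinate vector is [-2, -3, -3].

[-2, -3, -3]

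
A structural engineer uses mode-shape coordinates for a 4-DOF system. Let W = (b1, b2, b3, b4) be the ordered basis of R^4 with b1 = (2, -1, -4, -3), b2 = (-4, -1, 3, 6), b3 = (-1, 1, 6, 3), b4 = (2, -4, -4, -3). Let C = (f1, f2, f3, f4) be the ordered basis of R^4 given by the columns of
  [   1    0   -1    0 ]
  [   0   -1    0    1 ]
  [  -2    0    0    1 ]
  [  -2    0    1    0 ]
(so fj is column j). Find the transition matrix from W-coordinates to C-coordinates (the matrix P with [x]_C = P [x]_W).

[[1, -2, -2, 1], [-1, 0, 1, 2], [-1, 2, -1, -1], [-2, -1, 2, -2]]

Let M have columns bj and N have columns fj. Then for every x, N [x]_C = x = M [x]_W, so P = N^(-1) M.
Since det N = -1, N^(-1) has integer entries; multiplying gives P = [[1, -2, -2, 1], [-1, 0, 1, 2], [-1, 2, -1, -1], [-2, -1, 2, -2]].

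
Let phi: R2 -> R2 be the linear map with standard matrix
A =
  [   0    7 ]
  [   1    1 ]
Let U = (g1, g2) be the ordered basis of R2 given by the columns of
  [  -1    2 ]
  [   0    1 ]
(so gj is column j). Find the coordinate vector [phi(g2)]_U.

[-1, 3]

Compute phi(g2) = A g2 = [7, 3] in standard coordinates.
Then write this in U-coordinates: solve for y in y_1 g1 + y_2 g2 = [7, 3].
This gives y = [-1, 3], which is column 2 of [phi]_U.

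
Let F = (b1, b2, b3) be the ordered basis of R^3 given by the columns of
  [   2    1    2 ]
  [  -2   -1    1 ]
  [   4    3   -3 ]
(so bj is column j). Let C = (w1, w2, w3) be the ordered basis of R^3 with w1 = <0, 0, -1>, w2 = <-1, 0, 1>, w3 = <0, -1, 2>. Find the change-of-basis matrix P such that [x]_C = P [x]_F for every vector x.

[[-2, -2, -1], [-2, -1, -2], [2, 1, -1]]

Take x = bj: its F-coordinates are the j-th standard unit vector, so P e_j — column j of P — equals [bj]_C.
b1 = -2w1 - 2w2 + 2w3, giving column 1 = <-2, -2, 2>; repeating for each j gives P = [[-2, -2, -1], [-2, -1, -2], [2, 1, -1]].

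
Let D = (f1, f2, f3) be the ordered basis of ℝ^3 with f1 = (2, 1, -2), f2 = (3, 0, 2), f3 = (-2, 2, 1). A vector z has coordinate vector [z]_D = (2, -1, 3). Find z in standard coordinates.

(-5, 8, -3)

The coordinates say z = 2f1 - f2 + 3f3; adding the scaled basis vectors gives (-5, 8, -3).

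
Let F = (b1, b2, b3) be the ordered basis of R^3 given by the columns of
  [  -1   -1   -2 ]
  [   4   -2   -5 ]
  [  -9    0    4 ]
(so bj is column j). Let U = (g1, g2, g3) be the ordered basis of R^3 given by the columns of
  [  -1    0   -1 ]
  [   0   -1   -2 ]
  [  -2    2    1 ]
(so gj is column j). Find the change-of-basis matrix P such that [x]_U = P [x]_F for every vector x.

Column j of P is [bj]_U, since P maps F-coordinates to U-coordinates.
Expressing b1 in U: b1 = 2g1 - 2g2 - g3, so column 1 of P is (2, -2, -1).
Doing the same for each bj gives P = [[2, -1, 0], [-2, -2, 1], [-1, 2, 2]].

[[2, -1, 0], [-2, -2, 1], [-1, 2, 2]]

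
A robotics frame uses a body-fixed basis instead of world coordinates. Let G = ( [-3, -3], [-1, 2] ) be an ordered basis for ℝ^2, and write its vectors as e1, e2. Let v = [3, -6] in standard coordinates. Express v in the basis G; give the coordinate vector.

[v]_G is the unique c with M c = v, where M has columns e1, e2.
System: -3c_1 - c_2 = 3, -3c_1 + 2c_2 = -6; solving gives c_1 = 0, c_2 = -3.
Check: 0·e1 - 3e2 = [3, -6].

[0, -3]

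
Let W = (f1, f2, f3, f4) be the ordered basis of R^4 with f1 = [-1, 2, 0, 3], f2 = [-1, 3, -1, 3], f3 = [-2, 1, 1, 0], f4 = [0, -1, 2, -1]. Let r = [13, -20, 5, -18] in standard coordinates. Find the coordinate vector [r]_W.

We seek scalars with c_1 f1 + ... + c_4 f4 = r; equivalently solve M c = r where the columns of M are f1, ..., f4.
Row-reducing the augmented matrix [M | r] gives c = (-2, -3, -4, 3).
Check: -2f1 - 3f2 - 4f3 + 3f4 = [13, -20, 5, -18].

[-2, -3, -4, 3]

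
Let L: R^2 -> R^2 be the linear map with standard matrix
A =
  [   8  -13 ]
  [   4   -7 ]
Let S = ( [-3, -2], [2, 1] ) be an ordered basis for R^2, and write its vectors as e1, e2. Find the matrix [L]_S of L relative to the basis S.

Let P have columns e1, e2. Then [L]_S = P^(-1) A P.
Here det P = 1, so P^(-1) is integer; computing A P first and then P^(-1)(A P) gives [[-2, 1], [-2, 3]].

[[-2, 1], [-2, 3]]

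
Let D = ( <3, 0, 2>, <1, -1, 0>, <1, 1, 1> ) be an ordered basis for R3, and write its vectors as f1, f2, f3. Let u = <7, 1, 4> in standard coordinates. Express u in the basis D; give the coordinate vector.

[u]_D is the unique c with M c = u, where M has columns f1, ..., f3.
Solving this 3x3 system gives c = (0, 3, 4).
Check: 0·f1 + 3f2 + 4f3 = <7, 1, 4>.

<0, 3, 4>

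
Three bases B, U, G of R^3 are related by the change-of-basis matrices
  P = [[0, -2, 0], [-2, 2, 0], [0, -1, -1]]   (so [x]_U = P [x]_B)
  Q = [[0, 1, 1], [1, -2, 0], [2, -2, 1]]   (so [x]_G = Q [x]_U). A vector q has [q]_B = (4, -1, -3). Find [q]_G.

(-6, 22, 28)

Composing the changes, [q]_G = Q P [q]_B.
Q P = [[-2, 1, -1], [4, -6, 0], [4, -9, -1]]; applying this to (4, -1, -3) gives (-6, 22, 28).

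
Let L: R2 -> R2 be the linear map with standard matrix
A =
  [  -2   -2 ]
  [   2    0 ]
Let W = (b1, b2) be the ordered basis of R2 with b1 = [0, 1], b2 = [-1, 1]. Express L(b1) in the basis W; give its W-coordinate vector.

Compute L(b1) = A b1 = [-2, 0] in standard coordinates.
Then write this in W-coordinates: solve for y in y_1 b1 + y_2 b2 = [-2, 0].
This gives y = [-2, 2], which is column 1 of [L]_W.

[-2, 2]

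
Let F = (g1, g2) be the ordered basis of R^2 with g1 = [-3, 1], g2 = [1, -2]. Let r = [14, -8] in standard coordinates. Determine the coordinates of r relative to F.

[r]_F is the unique c with M c = r, where M has columns g1, g2.
System: -3c_1 + c_2 = 14, c_1 - 2c_2 = -8; solving gives c_1 = -4, c_2 = 2.
Check: -4g1 + 2g2 = [14, -8].

[-4, 2]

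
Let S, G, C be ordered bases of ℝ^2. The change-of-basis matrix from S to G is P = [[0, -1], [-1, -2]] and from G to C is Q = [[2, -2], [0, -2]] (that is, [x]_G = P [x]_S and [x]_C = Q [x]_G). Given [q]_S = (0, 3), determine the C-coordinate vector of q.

(6, 12)

First [q]_G = P [q]_S = (-3, -6).
Then [q]_C = Q [q]_G = (6, 12).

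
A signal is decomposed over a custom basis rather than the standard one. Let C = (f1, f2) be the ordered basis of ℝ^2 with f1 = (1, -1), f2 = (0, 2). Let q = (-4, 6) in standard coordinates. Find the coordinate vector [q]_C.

(-4, 1)

Write q = c_1 f1 + c_2 f2 and solve for the c_i.
System: c_1 + 0c_2 = -4, -c_1 + 2c_2 = 6; solving gives c_1 = -4, c_2 = 1.
Check: -4f1 + f2 = (-4, 6).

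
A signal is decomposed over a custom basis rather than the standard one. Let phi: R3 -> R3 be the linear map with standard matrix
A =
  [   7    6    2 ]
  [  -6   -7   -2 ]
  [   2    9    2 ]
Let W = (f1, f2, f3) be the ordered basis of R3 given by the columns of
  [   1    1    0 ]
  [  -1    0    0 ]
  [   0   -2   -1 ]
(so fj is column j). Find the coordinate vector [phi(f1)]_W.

Compute phi(f1) = A f1 = <1, 1, -7> in standard coordinates.
Then write this in W-coordinates: solve for y in y_1 f1 + ... + y_3 f3 = <1, 1, -7>.
This gives y = <-1, 2, 3>, which is column 1 of [phi]_W.

<-1, 2, 3>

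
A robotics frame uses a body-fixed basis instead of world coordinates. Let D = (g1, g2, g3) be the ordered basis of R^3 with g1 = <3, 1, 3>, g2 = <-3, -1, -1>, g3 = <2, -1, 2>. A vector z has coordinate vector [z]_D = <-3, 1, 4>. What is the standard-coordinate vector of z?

<-4, -8, -2>

By definition z = -3g1 + g2 + 4g3.
Summing componentwise gives <-4, -8, -2>.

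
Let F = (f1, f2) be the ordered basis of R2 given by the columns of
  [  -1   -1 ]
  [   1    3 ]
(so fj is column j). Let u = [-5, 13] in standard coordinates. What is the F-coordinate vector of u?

[1, 4]

We seek scalars with c_1 f1 + c_2 f2 = u; equivalently solve M c = u where the columns of M are f1, f2.
System: -c_1 - c_2 = -5, c_1 + 3c_2 = 13; solving gives c_1 = 1, c_2 = 4.
Check: f1 + 4f2 = [-5, 13].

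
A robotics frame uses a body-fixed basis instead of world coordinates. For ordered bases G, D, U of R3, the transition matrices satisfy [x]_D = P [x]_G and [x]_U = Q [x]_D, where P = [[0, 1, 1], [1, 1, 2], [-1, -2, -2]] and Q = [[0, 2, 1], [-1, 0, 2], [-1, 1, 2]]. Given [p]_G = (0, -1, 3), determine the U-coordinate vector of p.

Apply P to get D-coordinates (2, 5, -4), then Q to get U-coordinates.
The result is [p]_U = (6, -10, -5).

(6, -10, -5)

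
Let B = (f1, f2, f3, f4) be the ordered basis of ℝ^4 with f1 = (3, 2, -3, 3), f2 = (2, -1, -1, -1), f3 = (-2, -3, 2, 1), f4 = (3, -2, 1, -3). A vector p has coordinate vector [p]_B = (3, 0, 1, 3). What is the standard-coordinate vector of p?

(16, -3, -4, 1)

The coordinates say p = 3f1 + 0·f2 + f3 + 3f4; adding the scaled basis vectors gives (16, -3, -4, 1).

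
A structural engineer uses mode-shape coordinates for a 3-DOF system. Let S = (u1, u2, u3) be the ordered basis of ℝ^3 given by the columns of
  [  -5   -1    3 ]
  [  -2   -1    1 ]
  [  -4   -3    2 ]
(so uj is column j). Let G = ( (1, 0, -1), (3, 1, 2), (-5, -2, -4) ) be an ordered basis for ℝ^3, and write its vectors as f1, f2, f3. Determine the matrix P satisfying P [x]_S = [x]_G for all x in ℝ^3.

[[0, 1, 0], [0, 1, 1], [1, 1, 0]]

Let M have columns uj and N have columns fj. Then for every x, N [x]_G = x = M [x]_S, so P = N^(-1) M.
Since det N = 1, N^(-1) has integer entries; multiplying gives P = [[0, 1, 0], [0, 1, 1], [1, 1, 0]].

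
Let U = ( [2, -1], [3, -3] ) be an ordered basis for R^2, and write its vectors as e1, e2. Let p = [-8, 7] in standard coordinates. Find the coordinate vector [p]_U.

Write p = c_1 e1 + c_2 e2 and solve for the c_i.
System: 2c_1 + 3c_2 = -8, -c_1 - 3c_2 = 7; solving gives c_1 = -1, c_2 = -2.
Check: -e1 - 2e2 = [-8, 7].

[-1, -2]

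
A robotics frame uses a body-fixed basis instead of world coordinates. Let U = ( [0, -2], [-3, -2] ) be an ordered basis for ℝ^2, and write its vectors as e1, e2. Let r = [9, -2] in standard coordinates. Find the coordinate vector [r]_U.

Write r = c_1 e1 + c_2 e2 and solve for the c_i.
System: 0c_1 - 3c_2 = 9, -2c_1 - 2c_2 = -2; solving gives c_1 = 4, c_2 = -3.
Check: 4e1 - 3e2 = [9, -2].

[4, -3]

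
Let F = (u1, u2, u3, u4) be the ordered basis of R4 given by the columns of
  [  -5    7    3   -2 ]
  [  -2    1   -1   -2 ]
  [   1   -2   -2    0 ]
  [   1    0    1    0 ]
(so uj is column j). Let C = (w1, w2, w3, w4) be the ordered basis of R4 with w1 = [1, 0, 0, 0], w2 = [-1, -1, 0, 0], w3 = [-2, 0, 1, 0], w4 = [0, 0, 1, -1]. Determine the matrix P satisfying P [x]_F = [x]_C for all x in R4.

[[1, 2, 2, 0], [2, -1, 1, 2], [2, -2, -1, 0], [-1, 0, -1, 0]]

Column j of P is [uj]_C, since P maps F-coordinates to C-coordinates.
Expressing u1 in C: u1 = w1 + 2w2 + 2w3 - w4, so column 1 of P is [1, 2, 2, -1].
Doing the same for each uj gives P = [[1, 2, 2, 0], [2, -1, 1, 2], [2, -2, -1, 0], [-1, 0, -1, 0]].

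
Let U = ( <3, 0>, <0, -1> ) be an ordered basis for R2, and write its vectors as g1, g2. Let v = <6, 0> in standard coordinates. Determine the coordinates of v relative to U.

We seek scalars with c_1 g1 + c_2 g2 = v; equivalently solve M c = v where the columns of M are g1, g2.
System: 3c_1 + 0c_2 = 6, 0c_1 - c_2 = 0; solving gives c_1 = 2, c_2 = 0.
Check: 2g1 + 0·g2 = <6, 0>.

<2, 0>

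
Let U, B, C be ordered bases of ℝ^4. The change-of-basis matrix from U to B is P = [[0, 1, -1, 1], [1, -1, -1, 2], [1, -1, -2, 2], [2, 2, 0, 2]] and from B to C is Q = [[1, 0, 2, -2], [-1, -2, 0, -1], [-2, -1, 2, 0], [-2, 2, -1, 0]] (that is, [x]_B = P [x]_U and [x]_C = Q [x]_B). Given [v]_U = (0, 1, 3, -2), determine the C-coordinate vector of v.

(-22, 22, -6, 3)

Composing the changes, [v]_C = Q P [v]_U.
Q P = [[-2, -5, -5, 1], [-4, -1, 3, -7], [1, -3, -1, 0], [1, -3, 2, 0]]; applying this to (0, 1, 3, -2) gives (-22, 22, -6, 3).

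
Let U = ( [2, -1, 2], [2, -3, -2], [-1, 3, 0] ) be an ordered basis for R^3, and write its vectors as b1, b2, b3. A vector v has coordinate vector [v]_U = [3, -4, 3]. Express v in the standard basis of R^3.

[-5, 18, 14]

By definition v = 3b1 - 4b2 + 3b3.
Summing componentwise gives [-5, 18, 14].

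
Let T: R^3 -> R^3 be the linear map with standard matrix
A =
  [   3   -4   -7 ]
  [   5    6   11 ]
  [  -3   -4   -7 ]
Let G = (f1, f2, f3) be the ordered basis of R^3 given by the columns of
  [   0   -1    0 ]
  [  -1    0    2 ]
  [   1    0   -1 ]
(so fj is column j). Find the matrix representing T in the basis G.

With P the matrix whose columns are f1, ..., f3, [T]_G = P^(-1) A P.
Column by column: T(f1) = A f1 = [-3, 5, -3]; its G-coordinates [-1, 3, 2] give column 1.
Continuing for each basis vector yields [T]_G = [[-1, 1, -1], [3, 3, 1], [2, -2, 0]].

[[-1, 1, -1], [3, 3, 1], [2, -2, 0]]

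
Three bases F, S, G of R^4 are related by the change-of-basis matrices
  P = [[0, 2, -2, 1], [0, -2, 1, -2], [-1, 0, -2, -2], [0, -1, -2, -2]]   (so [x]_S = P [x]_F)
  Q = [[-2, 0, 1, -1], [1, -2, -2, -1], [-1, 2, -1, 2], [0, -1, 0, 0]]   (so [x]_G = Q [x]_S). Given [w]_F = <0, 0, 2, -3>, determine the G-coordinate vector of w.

<14, -29, 25, -8>

Composing the changes, [w]_G = Q P [w]_F.
Q P = [[-1, -3, 4, -2], [2, 7, 2, 11], [1, -8, 2, -7], [0, 2, -1, 2]]; applying this to <0, 0, 2, -3> gives <14, -29, 25, -8>.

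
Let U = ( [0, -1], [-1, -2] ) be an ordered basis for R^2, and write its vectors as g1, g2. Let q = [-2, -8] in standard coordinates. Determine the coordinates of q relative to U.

We seek scalars with c_1 g1 + c_2 g2 = q; equivalently solve M c = q where the columns of M are g1, g2.
System: 0c_1 - c_2 = -2, -c_1 - 2c_2 = -8; solving gives c_1 = 4, c_2 = 2.
Check: 4g1 + 2g2 = [-2, -8].

[4, 2]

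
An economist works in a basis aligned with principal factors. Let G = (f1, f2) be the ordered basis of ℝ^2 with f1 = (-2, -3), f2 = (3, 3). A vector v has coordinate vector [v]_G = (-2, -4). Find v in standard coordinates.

The coordinates say v = -2f1 - 4f2; adding the scaled basis vectors gives (-8, -6).

(-8, -6)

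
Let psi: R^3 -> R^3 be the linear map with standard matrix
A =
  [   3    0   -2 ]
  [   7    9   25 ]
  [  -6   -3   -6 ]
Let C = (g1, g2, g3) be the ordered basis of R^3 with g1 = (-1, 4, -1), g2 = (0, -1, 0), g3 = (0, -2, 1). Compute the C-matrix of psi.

The j-th column of [psi]_C is [psi(gj)]_C.
psi(g1) = A g1 = (-1, 4, 0) = g1 - 2g2 + g3, so column 1 is (1, -2, 1).
Repeating for g2, g3 and assembling the columns gives [[1, 0, 2], [-2, 3, -3], [1, 3, 2]].

[[1, 0, 2], [-2, 3, -3], [1, 3, 2]]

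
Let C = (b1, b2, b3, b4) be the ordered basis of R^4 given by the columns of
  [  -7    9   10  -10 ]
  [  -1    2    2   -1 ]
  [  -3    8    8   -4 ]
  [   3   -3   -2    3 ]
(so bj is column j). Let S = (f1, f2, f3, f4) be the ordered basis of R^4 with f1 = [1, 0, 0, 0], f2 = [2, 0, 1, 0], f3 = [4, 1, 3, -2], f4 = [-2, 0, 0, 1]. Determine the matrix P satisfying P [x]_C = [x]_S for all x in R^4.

[[-1, -1, 2, -2], [0, 2, 2, -1], [-1, 2, 2, -1], [1, 1, 2, 1]]

Column j of P is [bj]_S, since P maps C-coordinates to S-coordinates.
Expressing b1 in S: b1 = -f1 + 0·f2 - f3 + f4, so column 1 of P is [-1, 0, -1, 1].
Doing the same for each bj gives P = [[-1, -1, 2, -2], [0, 2, 2, -1], [-1, 2, 2, -1], [1, 1, 2, 1]].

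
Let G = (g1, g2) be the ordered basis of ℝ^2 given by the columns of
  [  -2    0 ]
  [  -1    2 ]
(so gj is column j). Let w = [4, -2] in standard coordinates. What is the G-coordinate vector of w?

Write w = c_1 g1 + c_2 g2 and solve for the c_i.
System: -2c_1 + 0c_2 = 4, -c_1 + 2c_2 = -2; solving gives c_1 = -2, c_2 = -2.
Check: -2g1 - 2g2 = [4, -2].

[-2, -2]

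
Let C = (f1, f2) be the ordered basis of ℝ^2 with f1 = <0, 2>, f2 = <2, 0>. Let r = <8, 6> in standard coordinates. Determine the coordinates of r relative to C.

<3, 4>

We seek scalars with c_1 f1 + c_2 f2 = r; equivalently solve M c = r where the columns of M are f1, f2.
System: 0c_1 + 2c_2 = 8, 2c_1 + 0c_2 = 6; solving gives c_1 = 3, c_2 = 4.
Check: 3f1 + 4f2 = <8, 6>.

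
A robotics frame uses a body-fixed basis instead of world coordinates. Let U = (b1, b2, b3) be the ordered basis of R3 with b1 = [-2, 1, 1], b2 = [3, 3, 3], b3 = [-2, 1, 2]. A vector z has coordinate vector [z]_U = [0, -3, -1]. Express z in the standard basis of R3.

By definition z = 0·b1 - 3b2 - b3.
Summing componentwise gives [-7, -10, -11].

[-7, -10, -11]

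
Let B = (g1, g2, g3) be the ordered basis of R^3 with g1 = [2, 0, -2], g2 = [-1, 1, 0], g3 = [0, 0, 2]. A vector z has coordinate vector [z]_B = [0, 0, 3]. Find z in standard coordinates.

[0, 0, 6]

By definition z = 0·g1 + 0·g2 + 3g3.
Summing componentwise gives [0, 0, 6].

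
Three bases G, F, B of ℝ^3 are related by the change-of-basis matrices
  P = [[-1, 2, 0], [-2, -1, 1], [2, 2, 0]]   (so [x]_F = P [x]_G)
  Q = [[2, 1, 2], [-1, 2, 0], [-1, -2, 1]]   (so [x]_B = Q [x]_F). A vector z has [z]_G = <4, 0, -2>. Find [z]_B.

First [z]_F = P [z]_G = <-4, -10, 8>.
Then [z]_B = Q [z]_F = <-2, -16, 32>.

<-2, -16, 32>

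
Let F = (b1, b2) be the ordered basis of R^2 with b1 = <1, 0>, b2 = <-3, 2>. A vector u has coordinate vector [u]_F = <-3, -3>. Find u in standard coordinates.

By definition u = -3b1 - 3b2.
Summing componentwise gives <6, -6>.

<6, -6>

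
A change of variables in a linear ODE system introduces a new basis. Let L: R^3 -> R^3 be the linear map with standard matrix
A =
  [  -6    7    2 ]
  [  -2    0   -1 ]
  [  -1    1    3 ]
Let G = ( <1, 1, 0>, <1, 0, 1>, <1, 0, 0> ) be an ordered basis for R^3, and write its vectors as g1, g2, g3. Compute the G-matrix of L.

[[-2, -3, -2], [0, 2, -1], [3, -3, -3]]

With P the matrix whose columns are g1, ..., g3, [L]_G = P^(-1) A P.
Column by column: L(g1) = A g1 = <1, -2, 0>; its G-coordinates <-2, 0, 3> give column 1.
Continuing for each basis vector yields [L]_G = [[-2, -3, -2], [0, 2, -1], [3, -3, -3]].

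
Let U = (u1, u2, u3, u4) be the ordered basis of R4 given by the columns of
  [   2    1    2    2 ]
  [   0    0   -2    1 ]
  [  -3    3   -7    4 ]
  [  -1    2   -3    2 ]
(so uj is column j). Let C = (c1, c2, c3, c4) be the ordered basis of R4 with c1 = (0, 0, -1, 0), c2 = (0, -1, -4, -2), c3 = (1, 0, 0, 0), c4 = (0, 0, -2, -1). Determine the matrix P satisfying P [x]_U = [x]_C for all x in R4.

Column j of P is [uj]_C, since P maps U-coordinates to C-coordinates.
Expressing u1 in C: u1 = c1 + 0·c2 + 2c3 + c4, so column 1 of P is (1, 0, 2, 1).
Doing the same for each uj gives P = [[1, 1, 1, 0], [0, 0, 2, -1], [2, 1, 2, 2], [1, -2, -1, 0]].

[[1, 1, 1, 0], [0, 0, 2, -1], [2, 1, 2, 2], [1, -2, -1, 0]]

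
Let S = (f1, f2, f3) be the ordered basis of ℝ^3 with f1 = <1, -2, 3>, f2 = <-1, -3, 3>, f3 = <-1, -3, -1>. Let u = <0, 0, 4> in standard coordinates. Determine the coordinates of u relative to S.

Write u = c_1 f1 + ... + c_3 f3 and solve for the c_i.
Row-reducing the augmented matrix [M | u] gives c = (0, 1, -1).
Check: 0·f1 + f2 - f3 = <0, 0, 4>.

<0, 1, -1>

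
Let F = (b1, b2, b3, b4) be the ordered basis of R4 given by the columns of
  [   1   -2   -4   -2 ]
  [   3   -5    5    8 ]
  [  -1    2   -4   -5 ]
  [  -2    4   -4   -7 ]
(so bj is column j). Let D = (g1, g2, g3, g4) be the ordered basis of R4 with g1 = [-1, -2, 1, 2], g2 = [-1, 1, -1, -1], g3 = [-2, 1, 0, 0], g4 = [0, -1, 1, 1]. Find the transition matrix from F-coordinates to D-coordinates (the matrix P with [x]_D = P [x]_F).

Column j of P is [bj]_D, since P maps F-coordinates to D-coordinates.
Expressing b1 in D: b1 = -g1 - 2g2 + g3 - 2g4, so column 1 of P is [-1, -2, 1, -2].
Doing the same for each bj gives P = [[-1, 2, 0, -2], [-2, 2, 2, 2], [1, -1, 1, 1], [-2, 2, -2, -1]].

[[-1, 2, 0, -2], [-2, 2, 2, 2], [1, -1, 1, 1], [-2, 2, -2, -1]]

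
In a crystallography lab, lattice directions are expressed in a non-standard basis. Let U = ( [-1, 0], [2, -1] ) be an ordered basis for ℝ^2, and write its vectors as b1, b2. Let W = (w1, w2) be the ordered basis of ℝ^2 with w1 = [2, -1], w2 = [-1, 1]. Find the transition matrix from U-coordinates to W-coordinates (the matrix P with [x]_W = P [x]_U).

Let M have columns bj and N have columns wj. Then for every x, N [x]_W = x = M [x]_U, so P = N^(-1) M.
Since det N = 1, N^(-1) has integer entries; multiplying gives P = [[-1, 1], [-1, 0]].

[[-1, 1], [-1, 0]]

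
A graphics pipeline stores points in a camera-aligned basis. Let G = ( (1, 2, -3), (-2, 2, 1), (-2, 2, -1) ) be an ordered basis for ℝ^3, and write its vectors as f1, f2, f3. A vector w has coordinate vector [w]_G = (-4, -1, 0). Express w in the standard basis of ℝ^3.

(-2, -10, 11)

By definition w = -4f1 - f2 + 0·f3.
Summing componentwise gives (-2, -10, 11).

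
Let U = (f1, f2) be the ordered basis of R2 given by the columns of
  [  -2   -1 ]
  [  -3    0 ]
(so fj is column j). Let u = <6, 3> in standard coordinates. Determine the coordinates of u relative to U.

<-1, -4>

We seek scalars with c_1 f1 + c_2 f2 = u; equivalently solve M c = u where the columns of M are f1, f2.
System: -2c_1 - c_2 = 6, -3c_1 + 0c_2 = 3; solving gives c_1 = -1, c_2 = -4.
Check: -f1 - 4f2 = <6, 3>.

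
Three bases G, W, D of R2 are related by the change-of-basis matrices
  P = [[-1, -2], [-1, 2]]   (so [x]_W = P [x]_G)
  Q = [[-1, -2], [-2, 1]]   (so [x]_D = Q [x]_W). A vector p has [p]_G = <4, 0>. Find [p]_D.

<12, 4>

First [p]_W = P [p]_G = <-4, -4>.
Then [p]_D = Q [p]_W = <12, 4>.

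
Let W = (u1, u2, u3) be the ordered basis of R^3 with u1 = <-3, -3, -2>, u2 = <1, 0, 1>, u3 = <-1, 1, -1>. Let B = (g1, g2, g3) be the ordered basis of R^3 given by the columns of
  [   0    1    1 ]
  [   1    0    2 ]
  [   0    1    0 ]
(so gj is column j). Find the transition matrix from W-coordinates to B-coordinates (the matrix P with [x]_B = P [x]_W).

[[-1, 0, 1], [-2, 1, -1], [-1, 0, 0]]

Let M have columns uj and N have columns gj. Then for every x, N [x]_B = x = M [x]_W, so P = N^(-1) M.
Since det N = 1, N^(-1) has integer entries; multiplying gives P = [[-1, 0, 1], [-2, 1, -1], [-1, 0, 0]].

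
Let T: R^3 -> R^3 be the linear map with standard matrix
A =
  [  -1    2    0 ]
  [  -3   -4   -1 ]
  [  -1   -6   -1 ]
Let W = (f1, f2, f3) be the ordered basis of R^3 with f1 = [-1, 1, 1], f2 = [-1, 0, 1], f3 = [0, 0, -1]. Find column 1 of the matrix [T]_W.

[-2, -1, 3]

Column 1 of [T]_W is the W-coordinate vector of T(f1).
In standard coordinates T(f1) = A f1 = [3, -2, -6].
Converting to W: [3, -2, -6] = -2f1 - f2 + 3f3, so the coordinate vector is [-2, -1, 3].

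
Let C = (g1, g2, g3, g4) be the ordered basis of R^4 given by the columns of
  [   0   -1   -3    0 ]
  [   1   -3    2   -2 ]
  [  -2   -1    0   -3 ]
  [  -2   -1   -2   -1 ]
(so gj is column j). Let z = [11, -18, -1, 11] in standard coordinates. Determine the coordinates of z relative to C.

[z]_C is the unique c with M c = z, where M has columns g1, ..., g4.
Solving this 4x4 system gives c = (-3, 1, -4, 2).
Check: -3g1 + g2 - 4g3 + 2g4 = [11, -18, -1, 11].

[-3, 1, -4, 2]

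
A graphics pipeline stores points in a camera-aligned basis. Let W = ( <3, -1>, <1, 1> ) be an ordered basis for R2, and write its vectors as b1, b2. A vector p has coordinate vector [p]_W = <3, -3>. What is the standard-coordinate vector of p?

<6, -6>

The coordinates say p = 3b1 - 3b2; adding the scaled basis vectors gives <6, -6>.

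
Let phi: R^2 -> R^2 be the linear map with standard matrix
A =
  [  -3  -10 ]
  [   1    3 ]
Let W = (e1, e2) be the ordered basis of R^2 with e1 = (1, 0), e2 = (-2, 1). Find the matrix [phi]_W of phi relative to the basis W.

[[-1, -2], [1, 1]]

The j-th column of [phi]_W is [phi(ej)]_W.
phi(e1) = A e1 = (-3, 1) = -e1 + e2, so column 1 is (-1, 1).
Repeating for e2 and assembling the columns gives [[-1, -2], [1, 1]].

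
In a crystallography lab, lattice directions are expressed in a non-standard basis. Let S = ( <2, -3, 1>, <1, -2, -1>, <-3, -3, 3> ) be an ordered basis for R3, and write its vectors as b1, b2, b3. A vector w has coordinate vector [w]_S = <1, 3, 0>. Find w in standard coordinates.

<5, -9, -2>

The coordinates say w = b1 + 3b2 + 0·b3; adding the scaled basis vectors gives <5, -9, -2>.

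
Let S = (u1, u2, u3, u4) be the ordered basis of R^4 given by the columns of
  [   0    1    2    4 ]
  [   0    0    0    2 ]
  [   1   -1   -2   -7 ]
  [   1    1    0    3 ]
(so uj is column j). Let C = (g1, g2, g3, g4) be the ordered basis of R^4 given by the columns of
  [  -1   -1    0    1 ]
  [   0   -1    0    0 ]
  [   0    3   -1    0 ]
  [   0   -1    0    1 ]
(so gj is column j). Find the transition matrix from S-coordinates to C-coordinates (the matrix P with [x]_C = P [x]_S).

Take x = uj: its S-coordinates are the j-th standard unit vector, so P e_j — column j of P — equals [uj]_C.
u1 = g1 + 0·g2 - g3 + g4, giving column 1 = [1, 0, -1, 1]; repeating for each j gives P = [[1, 0, -2, -1], [0, 0, 0, -2], [-1, 1, 2, 1], [1, 1, 0, 1]].

[[1, 0, -2, -1], [0, 0, 0, -2], [-1, 1, 2, 1], [1, 1, 0, 1]]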